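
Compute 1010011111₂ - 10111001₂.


Align and subtract column by column (LSB to MSB, borrowing when needed):
  1010011111
- 0010111001
  ----------
  col 0: (1 - 0 borrow-in) - 1 → 1 - 1 = 0, borrow out 0
  col 1: (1 - 0 borrow-in) - 0 → 1 - 0 = 1, borrow out 0
  col 2: (1 - 0 borrow-in) - 0 → 1 - 0 = 1, borrow out 0
  col 3: (1 - 0 borrow-in) - 1 → 1 - 1 = 0, borrow out 0
  col 4: (1 - 0 borrow-in) - 1 → 1 - 1 = 0, borrow out 0
  col 5: (0 - 0 borrow-in) - 1 → borrow from next column: (0+2) - 1 = 1, borrow out 1
  col 6: (0 - 1 borrow-in) - 0 → borrow from next column: (-1+2) - 0 = 1, borrow out 1
  col 7: (1 - 1 borrow-in) - 1 → borrow from next column: (0+2) - 1 = 1, borrow out 1
  col 8: (0 - 1 borrow-in) - 0 → borrow from next column: (-1+2) - 0 = 1, borrow out 1
  col 9: (1 - 1 borrow-in) - 0 → 0 - 0 = 0, borrow out 0
Reading bits MSB→LSB: 0111100110
Strip leading zeros: 111100110
= 111100110


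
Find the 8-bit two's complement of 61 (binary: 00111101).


Original: 00111101
Step 1 - Invert all bits: 11000010
Step 2 - Add 1: 11000010 + 1
= 11000011 (represents -61)


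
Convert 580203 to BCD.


Each digit → 4-bit binary:
  5 → 0101
  8 → 1000
  0 → 0000
  2 → 0010
  0 → 0000
  3 → 0011
= 0101 1000 0000 0010 0000 0011


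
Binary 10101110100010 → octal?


Group into 3-bit groups: 010101110100010
  010 = 2
  101 = 5
  110 = 6
  100 = 4
  010 = 2
= 0o25642


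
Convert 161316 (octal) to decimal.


Positional values:
Position 0: 6 × 8^0 = 6
Position 1: 1 × 8^1 = 8
Position 2: 3 × 8^2 = 192
Position 3: 1 × 8^3 = 512
Position 4: 6 × 8^4 = 24576
Position 5: 1 × 8^5 = 32768
Sum = 6 + 8 + 192 + 512 + 24576 + 32768
= 58062


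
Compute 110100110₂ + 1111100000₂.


Align and add column by column (LSB to MSB, carry propagating):
  00110100110
+ 01111100000
  -----------
  col 0: 0 + 0 + 0 (carry in) = 0 → bit 0, carry out 0
  col 1: 1 + 0 + 0 (carry in) = 1 → bit 1, carry out 0
  col 2: 1 + 0 + 0 (carry in) = 1 → bit 1, carry out 0
  col 3: 0 + 0 + 0 (carry in) = 0 → bit 0, carry out 0
  col 4: 0 + 0 + 0 (carry in) = 0 → bit 0, carry out 0
  col 5: 1 + 1 + 0 (carry in) = 2 → bit 0, carry out 1
  col 6: 0 + 1 + 1 (carry in) = 2 → bit 0, carry out 1
  col 7: 1 + 1 + 1 (carry in) = 3 → bit 1, carry out 1
  col 8: 1 + 1 + 1 (carry in) = 3 → bit 1, carry out 1
  col 9: 0 + 1 + 1 (carry in) = 2 → bit 0, carry out 1
  col 10: 0 + 0 + 1 (carry in) = 1 → bit 1, carry out 0
Reading bits MSB→LSB: 10110000110
Strip leading zeros: 10110000110
= 10110000110


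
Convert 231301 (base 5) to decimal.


Positional values (base 5):
  1 × 5^0 = 1 × 1 = 1
  0 × 5^1 = 0 × 5 = 0
  3 × 5^2 = 3 × 25 = 75
  1 × 5^3 = 1 × 125 = 125
  3 × 5^4 = 3 × 625 = 1875
  2 × 5^5 = 2 × 3125 = 6250
Sum = 1 + 0 + 75 + 125 + 1875 + 6250
= 8326


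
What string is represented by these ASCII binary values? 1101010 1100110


Codes (binary): 1101010 1100110
Per-code ASCII lookup:
  1101010 = 106  (range 97-122: lowercase, 106 - 97 = 9) → 'j'
  1100110 = 102  (range 97-122: lowercase, 102 - 97 = 5) → 'f'
= 'jf'


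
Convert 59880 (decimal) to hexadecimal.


Divide by 16 repeatedly:
59880 ÷ 16 = 3742 remainder 8 (8)
3742 ÷ 16 = 233 remainder 14 (E)
233 ÷ 16 = 14 remainder 9 (9)
14 ÷ 16 = 0 remainder 14 (E)
Reading remainders bottom-up:
= 0xE9E8


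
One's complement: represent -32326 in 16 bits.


Original: 0111111001000110
Invert all bits:
  bit 0: 0 → 1
  bit 1: 1 → 0
  bit 2: 1 → 0
  bit 3: 1 → 0
  bit 4: 1 → 0
  bit 5: 1 → 0
  bit 6: 1 → 0
  bit 7: 0 → 1
  bit 8: 0 → 1
  bit 9: 1 → 0
  bit 10: 0 → 1
  bit 11: 0 → 1
  bit 12: 0 → 1
  bit 13: 1 → 0
  bit 14: 1 → 0
  bit 15: 0 → 1
= 1000000110111001


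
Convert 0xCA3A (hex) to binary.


Each hex digit → 4 binary bits:
  C = 1100
  A = 1010
  3 = 0011
  A = 1010
Concatenate: 1100 1010 0011 1010
= 1100101000111010


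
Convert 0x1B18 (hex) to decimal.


Positional values:
Position 0: 8 × 16^0 = 8 × 1 = 8
Position 1: 1 × 16^1 = 1 × 16 = 16
Position 2: B × 16^2 = 11 × 256 = 2816
Position 3: 1 × 16^3 = 1 × 4096 = 4096
Sum = 8 + 16 + 2816 + 4096
= 6936


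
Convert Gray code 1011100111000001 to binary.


Gray code: 1011100111000001
MSB stays the same: 1
Each subsequent bit = prev_binary XOR current_gray:
  B[1] = 1 XOR 0 = 1
  B[2] = 1 XOR 1 = 0
  B[3] = 0 XOR 1 = 1
  B[4] = 1 XOR 1 = 0
  B[5] = 0 XOR 0 = 0
  B[6] = 0 XOR 0 = 0
  B[7] = 0 XOR 1 = 1
  B[8] = 1 XOR 1 = 0
  B[9] = 0 XOR 1 = 1
  B[10] = 1 XOR 0 = 1
  B[11] = 1 XOR 0 = 1
  B[12] = 1 XOR 0 = 1
  B[13] = 1 XOR 0 = 1
  B[14] = 1 XOR 0 = 1
  B[15] = 1 XOR 1 = 0
= 1101000101111110 (53630 decimal)


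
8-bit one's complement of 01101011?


Original: 01101011
Invert all bits:
  bit 0: 0 → 1
  bit 1: 1 → 0
  bit 2: 1 → 0
  bit 3: 0 → 1
  bit 4: 1 → 0
  bit 5: 0 → 1
  bit 6: 1 → 0
  bit 7: 1 → 0
= 10010100


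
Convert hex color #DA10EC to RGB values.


Hex: #DA10EC
R = DA₁₆ = 218
G = 10₁₆ = 16
B = EC₁₆ = 236
= RGB(218, 16, 236)


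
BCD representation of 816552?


Each digit → 4-bit binary:
  8 → 1000
  1 → 0001
  6 → 0110
  5 → 0101
  5 → 0101
  2 → 0010
= 1000 0001 0110 0101 0101 0010


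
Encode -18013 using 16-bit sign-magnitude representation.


Sign bit: 1 (negative)
Magnitude: 18013 = 100011001011101
= 1100011001011101


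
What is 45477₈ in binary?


Each octal digit → 3 binary bits:
  4 = 100
  5 = 101
  4 = 100
  7 = 111
  7 = 111
Concatenate: 100 101 100 111 111
= 100101100111111


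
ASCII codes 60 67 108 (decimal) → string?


Codes (decimal): 60 67 108
Per-code ASCII lookup:
  60  (special character) → '<'
  67  (range 65-90: uppercase, 67 - 65 = 2) → 'C'
  108  (range 97-122: lowercase, 108 - 97 = 11) → 'l'
= '<Cl'


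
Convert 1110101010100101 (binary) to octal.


Group into 3-bit groups: 001110101010100101
  001 = 1
  110 = 6
  101 = 5
  010 = 2
  100 = 4
  101 = 5
= 0o165245


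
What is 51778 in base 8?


Divide by 8 repeatedly:
51778 ÷ 8 = 6472 remainder 2
6472 ÷ 8 = 809 remainder 0
809 ÷ 8 = 101 remainder 1
101 ÷ 8 = 12 remainder 5
12 ÷ 8 = 1 remainder 4
1 ÷ 8 = 0 remainder 1
Reading remainders bottom-up:
= 0o145102


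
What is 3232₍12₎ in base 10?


Positional values (base 12):
  2 × 12^0 = 2 × 1 = 2
  3 × 12^1 = 3 × 12 = 36
  2 × 12^2 = 2 × 144 = 288
  3 × 12^3 = 3 × 1728 = 5184
Sum = 2 + 36 + 288 + 5184
= 5510


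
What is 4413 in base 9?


Divide by 9 repeatedly:
4413 ÷ 9 = 490 remainder 3
490 ÷ 9 = 54 remainder 4
54 ÷ 9 = 6 remainder 0
6 ÷ 9 = 0 remainder 6
Reading remainders bottom-up:
= 6043


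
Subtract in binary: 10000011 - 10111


Align and subtract column by column (LSB to MSB, borrowing when needed):
  10000011
- 00010111
  --------
  col 0: (1 - 0 borrow-in) - 1 → 1 - 1 = 0, borrow out 0
  col 1: (1 - 0 borrow-in) - 1 → 1 - 1 = 0, borrow out 0
  col 2: (0 - 0 borrow-in) - 1 → borrow from next column: (0+2) - 1 = 1, borrow out 1
  col 3: (0 - 1 borrow-in) - 0 → borrow from next column: (-1+2) - 0 = 1, borrow out 1
  col 4: (0 - 1 borrow-in) - 1 → borrow from next column: (-1+2) - 1 = 0, borrow out 1
  col 5: (0 - 1 borrow-in) - 0 → borrow from next column: (-1+2) - 0 = 1, borrow out 1
  col 6: (0 - 1 borrow-in) - 0 → borrow from next column: (-1+2) - 0 = 1, borrow out 1
  col 7: (1 - 1 borrow-in) - 0 → 0 - 0 = 0, borrow out 0
Reading bits MSB→LSB: 01101100
Strip leading zeros: 1101100
= 1101100


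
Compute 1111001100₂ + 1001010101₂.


Align and add column by column (LSB to MSB, carry propagating):
  01111001100
+ 01001010101
  -----------
  col 0: 0 + 1 + 0 (carry in) = 1 → bit 1, carry out 0
  col 1: 0 + 0 + 0 (carry in) = 0 → bit 0, carry out 0
  col 2: 1 + 1 + 0 (carry in) = 2 → bit 0, carry out 1
  col 3: 1 + 0 + 1 (carry in) = 2 → bit 0, carry out 1
  col 4: 0 + 1 + 1 (carry in) = 2 → bit 0, carry out 1
  col 5: 0 + 0 + 1 (carry in) = 1 → bit 1, carry out 0
  col 6: 1 + 1 + 0 (carry in) = 2 → bit 0, carry out 1
  col 7: 1 + 0 + 1 (carry in) = 2 → bit 0, carry out 1
  col 8: 1 + 0 + 1 (carry in) = 2 → bit 0, carry out 1
  col 9: 1 + 1 + 1 (carry in) = 3 → bit 1, carry out 1
  col 10: 0 + 0 + 1 (carry in) = 1 → bit 1, carry out 0
Reading bits MSB→LSB: 11000100001
Strip leading zeros: 11000100001
= 11000100001


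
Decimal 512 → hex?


Divide by 16 repeatedly:
512 ÷ 16 = 32 remainder 0 (0)
32 ÷ 16 = 2 remainder 0 (0)
2 ÷ 16 = 0 remainder 2 (2)
Reading remainders bottom-up:
= 0x200


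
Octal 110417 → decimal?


Positional values:
Position 0: 7 × 8^0 = 7
Position 1: 1 × 8^1 = 8
Position 2: 4 × 8^2 = 256
Position 3: 0 × 8^3 = 0
Position 4: 1 × 8^4 = 4096
Position 5: 1 × 8^5 = 32768
Sum = 7 + 8 + 256 + 0 + 4096 + 32768
= 37135


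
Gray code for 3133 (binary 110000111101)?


Binary: 110000111101
Gray code: G = B XOR (B >> 1)
B >> 1 = 011000011110
110000111101 XOR 011000011110:
  1 XOR 0 = 1
  1 XOR 1 = 0
  0 XOR 1 = 1
  0 XOR 0 = 0
  0 XOR 0 = 0
  0 XOR 0 = 0
  1 XOR 0 = 1
  1 XOR 1 = 0
  1 XOR 1 = 0
  1 XOR 1 = 0
  0 XOR 1 = 1
  1 XOR 0 = 1
= 101000100011


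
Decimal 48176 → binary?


Divide by 2 repeatedly:
48176 ÷ 2 = 24088 remainder 0
24088 ÷ 2 = 12044 remainder 0
12044 ÷ 2 = 6022 remainder 0
6022 ÷ 2 = 3011 remainder 0
3011 ÷ 2 = 1505 remainder 1
1505 ÷ 2 = 752 remainder 1
752 ÷ 2 = 376 remainder 0
376 ÷ 2 = 188 remainder 0
188 ÷ 2 = 94 remainder 0
94 ÷ 2 = 47 remainder 0
47 ÷ 2 = 23 remainder 1
23 ÷ 2 = 11 remainder 1
11 ÷ 2 = 5 remainder 1
5 ÷ 2 = 2 remainder 1
2 ÷ 2 = 1 remainder 0
1 ÷ 2 = 0 remainder 1
Reading remainders bottom-up:
= 1011110000110000


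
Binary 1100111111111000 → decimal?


Positional values:
Bit 3: 1 × 2^3 = 8
Bit 4: 1 × 2^4 = 16
Bit 5: 1 × 2^5 = 32
Bit 6: 1 × 2^6 = 64
Bit 7: 1 × 2^7 = 128
Bit 8: 1 × 2^8 = 256
Bit 9: 1 × 2^9 = 512
Bit 10: 1 × 2^10 = 1024
Bit 11: 1 × 2^11 = 2048
Bit 14: 1 × 2^14 = 16384
Bit 15: 1 × 2^15 = 32768
Sum = 8 + 16 + 32 + 64 + 128 + 256 + 512 + 1024 + 2048 + 16384 + 32768
= 53240


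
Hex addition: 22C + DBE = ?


Align and add column by column (LSB to MSB, each column mod 16 with carry):
  022C
+ 0DBE
  ----
  col 0: C(12) + E(14) + 0 (carry in) = 26 → A(10), carry out 1
  col 1: 2(2) + B(11) + 1 (carry in) = 14 → E(14), carry out 0
  col 2: 2(2) + D(13) + 0 (carry in) = 15 → F(15), carry out 0
  col 3: 0(0) + 0(0) + 0 (carry in) = 0 → 0(0), carry out 0
Reading digits MSB→LSB: 0FEA
Strip leading zeros: FEA
= 0xFEA


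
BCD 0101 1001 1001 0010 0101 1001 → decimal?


Each 4-bit group → digit:
  0101 → 5
  1001 → 9
  1001 → 9
  0010 → 2
  0101 → 5
  1001 → 9
= 599259


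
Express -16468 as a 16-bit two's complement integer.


Original: 0100000001010100
Step 1 - Invert all bits: 1011111110101011
Step 2 - Add 1: 1011111110101011 + 1
= 1011111110101100 (represents -16468)


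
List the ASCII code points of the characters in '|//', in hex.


String: '|//'  (3 characters)
Per-character ASCII lookup:
  '|': special character: '|' = 124 → 0x7C
  '/': special character: '/' = 47 → 0x2F
  '/': special character: '/' = 47 → 0x2F
= 0x7C 0x2F 0x2F


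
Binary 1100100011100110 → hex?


Group into 4-bit nibbles: 1100100011100110
  1100 = C
  1000 = 8
  1110 = E
  0110 = 6
= 0xC8E6


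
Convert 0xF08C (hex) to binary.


Each hex digit → 4 binary bits:
  F = 1111
  0 = 0000
  8 = 1000
  C = 1100
Concatenate: 1111 0000 1000 1100
= 1111000010001100


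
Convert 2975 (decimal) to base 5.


Divide by 5 repeatedly:
2975 ÷ 5 = 595 remainder 0
595 ÷ 5 = 119 remainder 0
119 ÷ 5 = 23 remainder 4
23 ÷ 5 = 4 remainder 3
4 ÷ 5 = 0 remainder 4
Reading remainders bottom-up:
= 43400


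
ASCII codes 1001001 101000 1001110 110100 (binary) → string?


Codes (binary): 1001001 101000 1001110 110100
Per-code ASCII lookup:
  1001001 = 73  (range 65-90: uppercase, 73 - 65 = 8) → 'I'
  101000 = 40  (special character) → '('
  1001110 = 78  (range 65-90: uppercase, 78 - 65 = 13) → 'N'
  110100 = 52  (range 48-57: digits, 52 - 48 = 4) → '4'
= 'I(N4'


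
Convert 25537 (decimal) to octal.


Divide by 8 repeatedly:
25537 ÷ 8 = 3192 remainder 1
3192 ÷ 8 = 399 remainder 0
399 ÷ 8 = 49 remainder 7
49 ÷ 8 = 6 remainder 1
6 ÷ 8 = 0 remainder 6
Reading remainders bottom-up:
= 0o61701


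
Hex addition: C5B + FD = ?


Align and add column by column (LSB to MSB, each column mod 16 with carry):
  0C5B
+ 00FD
  ----
  col 0: B(11) + D(13) + 0 (carry in) = 24 → 8(8), carry out 1
  col 1: 5(5) + F(15) + 1 (carry in) = 21 → 5(5), carry out 1
  col 2: C(12) + 0(0) + 1 (carry in) = 13 → D(13), carry out 0
  col 3: 0(0) + 0(0) + 0 (carry in) = 0 → 0(0), carry out 0
Reading digits MSB→LSB: 0D58
Strip leading zeros: D58
= 0xD58


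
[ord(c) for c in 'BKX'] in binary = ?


String: 'BKX'  (3 characters)
Per-character ASCII lookup:
  'B': uppercase starts at 65: 'B' = 65 + 1 = 66 → 1000010
  'K': uppercase starts at 65: 'K' = 65 + 10 = 75 → 1001011
  'X': uppercase starts at 65: 'X' = 65 + 23 = 88 → 1011000
= 1000010 1001011 1011000


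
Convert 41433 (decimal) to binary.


Divide by 2 repeatedly:
41433 ÷ 2 = 20716 remainder 1
20716 ÷ 2 = 10358 remainder 0
10358 ÷ 2 = 5179 remainder 0
5179 ÷ 2 = 2589 remainder 1
2589 ÷ 2 = 1294 remainder 1
1294 ÷ 2 = 647 remainder 0
647 ÷ 2 = 323 remainder 1
323 ÷ 2 = 161 remainder 1
161 ÷ 2 = 80 remainder 1
80 ÷ 2 = 40 remainder 0
40 ÷ 2 = 20 remainder 0
20 ÷ 2 = 10 remainder 0
10 ÷ 2 = 5 remainder 0
5 ÷ 2 = 2 remainder 1
2 ÷ 2 = 1 remainder 0
1 ÷ 2 = 0 remainder 1
Reading remainders bottom-up:
= 1010000111011001


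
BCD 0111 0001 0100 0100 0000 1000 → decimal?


Each 4-bit group → digit:
  0111 → 7
  0001 → 1
  0100 → 4
  0100 → 4
  0000 → 0
  1000 → 8
= 714408


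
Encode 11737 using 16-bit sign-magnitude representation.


Sign bit: 0 (positive)
Magnitude: 11737 = 010110111011001
= 0010110111011001


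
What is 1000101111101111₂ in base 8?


Group into 3-bit groups: 001000101111101111
  001 = 1
  000 = 0
  101 = 5
  111 = 7
  101 = 5
  111 = 7
= 0o105757


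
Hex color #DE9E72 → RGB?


Hex: #DE9E72
R = DE₁₆ = 222
G = 9E₁₆ = 158
B = 72₁₆ = 114
= RGB(222, 158, 114)


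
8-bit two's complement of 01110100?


Original: 01110100
Step 1 - Invert all bits: 10001011
Step 2 - Add 1: 10001011 + 1
= 10001100 (represents -116)


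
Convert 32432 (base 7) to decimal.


Positional values (base 7):
  2 × 7^0 = 2 × 1 = 2
  3 × 7^1 = 3 × 7 = 21
  4 × 7^2 = 4 × 49 = 196
  2 × 7^3 = 2 × 343 = 686
  3 × 7^4 = 3 × 2401 = 7203
Sum = 2 + 21 + 196 + 686 + 7203
= 8108


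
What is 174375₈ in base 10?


Positional values:
Position 0: 5 × 8^0 = 5
Position 1: 7 × 8^1 = 56
Position 2: 3 × 8^2 = 192
Position 3: 4 × 8^3 = 2048
Position 4: 7 × 8^4 = 28672
Position 5: 1 × 8^5 = 32768
Sum = 5 + 56 + 192 + 2048 + 28672 + 32768
= 63741


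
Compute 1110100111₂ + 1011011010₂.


Align and add column by column (LSB to MSB, carry propagating):
  01110100111
+ 01011011010
  -----------
  col 0: 1 + 0 + 0 (carry in) = 1 → bit 1, carry out 0
  col 1: 1 + 1 + 0 (carry in) = 2 → bit 0, carry out 1
  col 2: 1 + 0 + 1 (carry in) = 2 → bit 0, carry out 1
  col 3: 0 + 1 + 1 (carry in) = 2 → bit 0, carry out 1
  col 4: 0 + 1 + 1 (carry in) = 2 → bit 0, carry out 1
  col 5: 1 + 0 + 1 (carry in) = 2 → bit 0, carry out 1
  col 6: 0 + 1 + 1 (carry in) = 2 → bit 0, carry out 1
  col 7: 1 + 1 + 1 (carry in) = 3 → bit 1, carry out 1
  col 8: 1 + 0 + 1 (carry in) = 2 → bit 0, carry out 1
  col 9: 1 + 1 + 1 (carry in) = 3 → bit 1, carry out 1
  col 10: 0 + 0 + 1 (carry in) = 1 → bit 1, carry out 0
Reading bits MSB→LSB: 11010000001
Strip leading zeros: 11010000001
= 11010000001


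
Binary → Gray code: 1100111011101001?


Binary: 1100111011101001
Gray code: G = B XOR (B >> 1)
B >> 1 = 0110011101110100
1100111011101001 XOR 0110011101110100:
  1 XOR 0 = 1
  1 XOR 1 = 0
  0 XOR 1 = 1
  0 XOR 0 = 0
  1 XOR 0 = 1
  1 XOR 1 = 0
  1 XOR 1 = 0
  0 XOR 1 = 1
  1 XOR 0 = 1
  1 XOR 1 = 0
  1 XOR 1 = 0
  0 XOR 1 = 1
  1 XOR 0 = 1
  0 XOR 1 = 1
  0 XOR 0 = 0
  1 XOR 0 = 1
= 1010100110011101


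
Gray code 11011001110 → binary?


Gray code: 11011001110
MSB stays the same: 1
Each subsequent bit = prev_binary XOR current_gray:
  B[1] = 1 XOR 1 = 0
  B[2] = 0 XOR 0 = 0
  B[3] = 0 XOR 1 = 1
  B[4] = 1 XOR 1 = 0
  B[5] = 0 XOR 0 = 0
  B[6] = 0 XOR 0 = 0
  B[7] = 0 XOR 1 = 1
  B[8] = 1 XOR 1 = 0
  B[9] = 0 XOR 1 = 1
  B[10] = 1 XOR 0 = 1
= 10010001011 (1163 decimal)


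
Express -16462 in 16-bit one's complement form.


Original: 0100000001001110
Invert all bits:
  bit 0: 0 → 1
  bit 1: 1 → 0
  bit 2: 0 → 1
  bit 3: 0 → 1
  bit 4: 0 → 1
  bit 5: 0 → 1
  bit 6: 0 → 1
  bit 7: 0 → 1
  bit 8: 0 → 1
  bit 9: 1 → 0
  bit 10: 0 → 1
  bit 11: 0 → 1
  bit 12: 1 → 0
  bit 13: 1 → 0
  bit 14: 1 → 0
  bit 15: 0 → 1
= 1011111110110001


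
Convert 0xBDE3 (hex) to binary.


Each hex digit → 4 binary bits:
  B = 1011
  D = 1101
  E = 1110
  3 = 0011
Concatenate: 1011 1101 1110 0011
= 1011110111100011


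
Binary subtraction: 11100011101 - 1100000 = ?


Align and subtract column by column (LSB to MSB, borrowing when needed):
  11100011101
- 00001100000
  -----------
  col 0: (1 - 0 borrow-in) - 0 → 1 - 0 = 1, borrow out 0
  col 1: (0 - 0 borrow-in) - 0 → 0 - 0 = 0, borrow out 0
  col 2: (1 - 0 borrow-in) - 0 → 1 - 0 = 1, borrow out 0
  col 3: (1 - 0 borrow-in) - 0 → 1 - 0 = 1, borrow out 0
  col 4: (1 - 0 borrow-in) - 0 → 1 - 0 = 1, borrow out 0
  col 5: (0 - 0 borrow-in) - 1 → borrow from next column: (0+2) - 1 = 1, borrow out 1
  col 6: (0 - 1 borrow-in) - 1 → borrow from next column: (-1+2) - 1 = 0, borrow out 1
  col 7: (0 - 1 borrow-in) - 0 → borrow from next column: (-1+2) - 0 = 1, borrow out 1
  col 8: (1 - 1 borrow-in) - 0 → 0 - 0 = 0, borrow out 0
  col 9: (1 - 0 borrow-in) - 0 → 1 - 0 = 1, borrow out 0
  col 10: (1 - 0 borrow-in) - 0 → 1 - 0 = 1, borrow out 0
Reading bits MSB→LSB: 11010111101
Strip leading zeros: 11010111101
= 11010111101


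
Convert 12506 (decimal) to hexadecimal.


Divide by 16 repeatedly:
12506 ÷ 16 = 781 remainder 10 (A)
781 ÷ 16 = 48 remainder 13 (D)
48 ÷ 16 = 3 remainder 0 (0)
3 ÷ 16 = 0 remainder 3 (3)
Reading remainders bottom-up:
= 0x30DA


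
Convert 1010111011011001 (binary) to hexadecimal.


Group into 4-bit nibbles: 1010111011011001
  1010 = A
  1110 = E
  1101 = D
  1001 = 9
= 0xAED9


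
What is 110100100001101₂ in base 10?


Positional values:
Bit 0: 1 × 2^0 = 1
Bit 2: 1 × 2^2 = 4
Bit 3: 1 × 2^3 = 8
Bit 8: 1 × 2^8 = 256
Bit 11: 1 × 2^11 = 2048
Bit 13: 1 × 2^13 = 8192
Bit 14: 1 × 2^14 = 16384
Sum = 1 + 4 + 8 + 256 + 2048 + 8192 + 16384
= 26893


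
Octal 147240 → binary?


Each octal digit → 3 binary bits:
  1 = 001
  4 = 100
  7 = 111
  2 = 010
  4 = 100
  0 = 000
Concatenate: 001 100 111 010 100 000
= 001100111010100000


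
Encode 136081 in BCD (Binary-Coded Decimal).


Each digit → 4-bit binary:
  1 → 0001
  3 → 0011
  6 → 0110
  0 → 0000
  8 → 1000
  1 → 0001
= 0001 0011 0110 0000 1000 0001


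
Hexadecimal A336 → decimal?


Positional values:
Position 0: 6 × 16^0 = 6 × 1 = 6
Position 1: 3 × 16^1 = 3 × 16 = 48
Position 2: 3 × 16^2 = 3 × 256 = 768
Position 3: A × 16^3 = 10 × 4096 = 40960
Sum = 6 + 48 + 768 + 40960
= 41782


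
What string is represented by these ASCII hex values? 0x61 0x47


Codes (hex): 0x61 0x47
Per-code ASCII lookup:
  0x61 = 97  (range 97-122: lowercase, 97 - 97 = 0) → 'a'
  0x47 = 71  (range 65-90: uppercase, 71 - 65 = 6) → 'G'
= 'aG'


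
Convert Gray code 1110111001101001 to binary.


Gray code: 1110111001101001
MSB stays the same: 1
Each subsequent bit = prev_binary XOR current_gray:
  B[1] = 1 XOR 1 = 0
  B[2] = 0 XOR 1 = 1
  B[3] = 1 XOR 0 = 1
  B[4] = 1 XOR 1 = 0
  B[5] = 0 XOR 1 = 1
  B[6] = 1 XOR 1 = 0
  B[7] = 0 XOR 0 = 0
  B[8] = 0 XOR 0 = 0
  B[9] = 0 XOR 1 = 1
  B[10] = 1 XOR 1 = 0
  B[11] = 0 XOR 0 = 0
  B[12] = 0 XOR 1 = 1
  B[13] = 1 XOR 0 = 1
  B[14] = 1 XOR 0 = 1
  B[15] = 1 XOR 1 = 0
= 1011010001001110 (46158 decimal)


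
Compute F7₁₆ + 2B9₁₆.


Align and add column by column (LSB to MSB, each column mod 16 with carry):
  00F7
+ 02B9
  ----
  col 0: 7(7) + 9(9) + 0 (carry in) = 16 → 0(0), carry out 1
  col 1: F(15) + B(11) + 1 (carry in) = 27 → B(11), carry out 1
  col 2: 0(0) + 2(2) + 1 (carry in) = 3 → 3(3), carry out 0
  col 3: 0(0) + 0(0) + 0 (carry in) = 0 → 0(0), carry out 0
Reading digits MSB→LSB: 03B0
Strip leading zeros: 3B0
= 0x3B0


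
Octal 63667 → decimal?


Positional values:
Position 0: 7 × 8^0 = 7
Position 1: 6 × 8^1 = 48
Position 2: 6 × 8^2 = 384
Position 3: 3 × 8^3 = 1536
Position 4: 6 × 8^4 = 24576
Sum = 7 + 48 + 384 + 1536 + 24576
= 26551


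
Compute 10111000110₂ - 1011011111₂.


Align and subtract column by column (LSB to MSB, borrowing when needed):
  10111000110
- 01011011111
  -----------
  col 0: (0 - 0 borrow-in) - 1 → borrow from next column: (0+2) - 1 = 1, borrow out 1
  col 1: (1 - 1 borrow-in) - 1 → borrow from next column: (0+2) - 1 = 1, borrow out 1
  col 2: (1 - 1 borrow-in) - 1 → borrow from next column: (0+2) - 1 = 1, borrow out 1
  col 3: (0 - 1 borrow-in) - 1 → borrow from next column: (-1+2) - 1 = 0, borrow out 1
  col 4: (0 - 1 borrow-in) - 1 → borrow from next column: (-1+2) - 1 = 0, borrow out 1
  col 5: (0 - 1 borrow-in) - 0 → borrow from next column: (-1+2) - 0 = 1, borrow out 1
  col 6: (1 - 1 borrow-in) - 1 → borrow from next column: (0+2) - 1 = 1, borrow out 1
  col 7: (1 - 1 borrow-in) - 1 → borrow from next column: (0+2) - 1 = 1, borrow out 1
  col 8: (1 - 1 borrow-in) - 0 → 0 - 0 = 0, borrow out 0
  col 9: (0 - 0 borrow-in) - 1 → borrow from next column: (0+2) - 1 = 1, borrow out 1
  col 10: (1 - 1 borrow-in) - 0 → 0 - 0 = 0, borrow out 0
Reading bits MSB→LSB: 01011100111
Strip leading zeros: 1011100111
= 1011100111


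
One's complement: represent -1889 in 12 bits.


Original: 011101100001
Invert all bits:
  bit 0: 0 → 1
  bit 1: 1 → 0
  bit 2: 1 → 0
  bit 3: 1 → 0
  bit 4: 0 → 1
  bit 5: 1 → 0
  bit 6: 1 → 0
  bit 7: 0 → 1
  bit 8: 0 → 1
  bit 9: 0 → 1
  bit 10: 0 → 1
  bit 11: 1 → 0
= 100010011110


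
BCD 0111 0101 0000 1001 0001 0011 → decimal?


Each 4-bit group → digit:
  0111 → 7
  0101 → 5
  0000 → 0
  1001 → 9
  0001 → 1
  0011 → 3
= 750913


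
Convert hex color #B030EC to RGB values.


Hex: #B030EC
R = B0₁₆ = 176
G = 30₁₆ = 48
B = EC₁₆ = 236
= RGB(176, 48, 236)


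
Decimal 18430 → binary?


Divide by 2 repeatedly:
18430 ÷ 2 = 9215 remainder 0
9215 ÷ 2 = 4607 remainder 1
4607 ÷ 2 = 2303 remainder 1
2303 ÷ 2 = 1151 remainder 1
1151 ÷ 2 = 575 remainder 1
575 ÷ 2 = 287 remainder 1
287 ÷ 2 = 143 remainder 1
143 ÷ 2 = 71 remainder 1
71 ÷ 2 = 35 remainder 1
35 ÷ 2 = 17 remainder 1
17 ÷ 2 = 8 remainder 1
8 ÷ 2 = 4 remainder 0
4 ÷ 2 = 2 remainder 0
2 ÷ 2 = 1 remainder 0
1 ÷ 2 = 0 remainder 1
Reading remainders bottom-up:
= 100011111111110


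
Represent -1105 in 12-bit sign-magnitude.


Sign bit: 1 (negative)
Magnitude: 1105 = 10001010001
= 110001010001


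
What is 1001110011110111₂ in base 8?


Group into 3-bit groups: 001001110011110111
  001 = 1
  001 = 1
  110 = 6
  011 = 3
  110 = 6
  111 = 7
= 0o116367


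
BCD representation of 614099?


Each digit → 4-bit binary:
  6 → 0110
  1 → 0001
  4 → 0100
  0 → 0000
  9 → 1001
  9 → 1001
= 0110 0001 0100 0000 1001 1001


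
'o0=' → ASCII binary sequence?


String: 'o0='  (3 characters)
Per-character ASCII lookup:
  'o': lowercase starts at 97: 'o' = 97 + 14 = 111 → 1101111
  '0': digits start at 48: '0' = 48 + 0 = 48 → 110000
  '=': special character: '=' = 61 → 111101
= 1101111 110000 111101


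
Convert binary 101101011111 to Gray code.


Binary: 101101011111
Gray code: G = B XOR (B >> 1)
B >> 1 = 010110101111
101101011111 XOR 010110101111:
  1 XOR 0 = 1
  0 XOR 1 = 1
  1 XOR 0 = 1
  1 XOR 1 = 0
  0 XOR 1 = 1
  1 XOR 0 = 1
  0 XOR 1 = 1
  1 XOR 0 = 1
  1 XOR 1 = 0
  1 XOR 1 = 0
  1 XOR 1 = 0
  1 XOR 1 = 0
= 111011110000


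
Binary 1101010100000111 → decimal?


Positional values:
Bit 0: 1 × 2^0 = 1
Bit 1: 1 × 2^1 = 2
Bit 2: 1 × 2^2 = 4
Bit 8: 1 × 2^8 = 256
Bit 10: 1 × 2^10 = 1024
Bit 12: 1 × 2^12 = 4096
Bit 14: 1 × 2^14 = 16384
Bit 15: 1 × 2^15 = 32768
Sum = 1 + 2 + 4 + 256 + 1024 + 4096 + 16384 + 32768
= 54535


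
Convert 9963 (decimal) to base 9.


Divide by 9 repeatedly:
9963 ÷ 9 = 1107 remainder 0
1107 ÷ 9 = 123 remainder 0
123 ÷ 9 = 13 remainder 6
13 ÷ 9 = 1 remainder 4
1 ÷ 9 = 0 remainder 1
Reading remainders bottom-up:
= 14600


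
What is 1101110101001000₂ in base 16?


Group into 4-bit nibbles: 1101110101001000
  1101 = D
  1101 = D
  0100 = 4
  1000 = 8
= 0xDD48


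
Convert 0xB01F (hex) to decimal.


Positional values:
Position 0: F × 16^0 = 15 × 1 = 15
Position 1: 1 × 16^1 = 1 × 16 = 16
Position 2: 0 × 16^2 = 0 × 256 = 0
Position 3: B × 16^3 = 11 × 4096 = 45056
Sum = 15 + 16 + 0 + 45056
= 45087


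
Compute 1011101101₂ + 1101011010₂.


Align and add column by column (LSB to MSB, carry propagating):
  01011101101
+ 01101011010
  -----------
  col 0: 1 + 0 + 0 (carry in) = 1 → bit 1, carry out 0
  col 1: 0 + 1 + 0 (carry in) = 1 → bit 1, carry out 0
  col 2: 1 + 0 + 0 (carry in) = 1 → bit 1, carry out 0
  col 3: 1 + 1 + 0 (carry in) = 2 → bit 0, carry out 1
  col 4: 0 + 1 + 1 (carry in) = 2 → bit 0, carry out 1
  col 5: 1 + 0 + 1 (carry in) = 2 → bit 0, carry out 1
  col 6: 1 + 1 + 1 (carry in) = 3 → bit 1, carry out 1
  col 7: 1 + 0 + 1 (carry in) = 2 → bit 0, carry out 1
  col 8: 0 + 1 + 1 (carry in) = 2 → bit 0, carry out 1
  col 9: 1 + 1 + 1 (carry in) = 3 → bit 1, carry out 1
  col 10: 0 + 0 + 1 (carry in) = 1 → bit 1, carry out 0
Reading bits MSB→LSB: 11001000111
Strip leading zeros: 11001000111
= 11001000111


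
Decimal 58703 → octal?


Divide by 8 repeatedly:
58703 ÷ 8 = 7337 remainder 7
7337 ÷ 8 = 917 remainder 1
917 ÷ 8 = 114 remainder 5
114 ÷ 8 = 14 remainder 2
14 ÷ 8 = 1 remainder 6
1 ÷ 8 = 0 remainder 1
Reading remainders bottom-up:
= 0o162517


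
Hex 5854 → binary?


Each hex digit → 4 binary bits:
  5 = 0101
  8 = 1000
  5 = 0101
  4 = 0100
Concatenate: 0101 1000 0101 0100
= 0101100001010100


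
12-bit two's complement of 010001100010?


Original: 010001100010
Step 1 - Invert all bits: 101110011101
Step 2 - Add 1: 101110011101 + 1
= 101110011110 (represents -1122)


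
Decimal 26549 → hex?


Divide by 16 repeatedly:
26549 ÷ 16 = 1659 remainder 5 (5)
1659 ÷ 16 = 103 remainder 11 (B)
103 ÷ 16 = 6 remainder 7 (7)
6 ÷ 16 = 0 remainder 6 (6)
Reading remainders bottom-up:
= 0x67B5


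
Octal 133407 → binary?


Each octal digit → 3 binary bits:
  1 = 001
  3 = 011
  3 = 011
  4 = 100
  0 = 000
  7 = 111
Concatenate: 001 011 011 100 000 111
= 001011011100000111


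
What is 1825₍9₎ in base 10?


Positional values (base 9):
  5 × 9^0 = 5 × 1 = 5
  2 × 9^1 = 2 × 9 = 18
  8 × 9^2 = 8 × 81 = 648
  1 × 9^3 = 1 × 729 = 729
Sum = 5 + 18 + 648 + 729
= 1400


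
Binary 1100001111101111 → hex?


Group into 4-bit nibbles: 1100001111101111
  1100 = C
  0011 = 3
  1110 = E
  1111 = F
= 0xC3EF


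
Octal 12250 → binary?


Each octal digit → 3 binary bits:
  1 = 001
  2 = 010
  2 = 010
  5 = 101
  0 = 000
Concatenate: 001 010 010 101 000
= 001010010101000


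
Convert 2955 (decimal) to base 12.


Divide by 12 repeatedly:
2955 ÷ 12 = 246 remainder 3
246 ÷ 12 = 20 remainder 6
20 ÷ 12 = 1 remainder 8
1 ÷ 12 = 0 remainder 1
Reading remainders bottom-up:
= 1863


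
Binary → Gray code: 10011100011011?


Binary: 10011100011011
Gray code: G = B XOR (B >> 1)
B >> 1 = 01001110001101
10011100011011 XOR 01001110001101:
  1 XOR 0 = 1
  0 XOR 1 = 1
  0 XOR 0 = 0
  1 XOR 0 = 1
  1 XOR 1 = 0
  1 XOR 1 = 0
  0 XOR 1 = 1
  0 XOR 0 = 0
  0 XOR 0 = 0
  1 XOR 0 = 1
  1 XOR 1 = 0
  0 XOR 1 = 1
  1 XOR 0 = 1
  1 XOR 1 = 0
= 11010010010110


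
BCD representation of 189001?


Each digit → 4-bit binary:
  1 → 0001
  8 → 1000
  9 → 1001
  0 → 0000
  0 → 0000
  1 → 0001
= 0001 1000 1001 0000 0000 0001


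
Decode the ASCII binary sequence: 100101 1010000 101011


Codes (binary): 100101 1010000 101011
Per-code ASCII lookup:
  100101 = 37  (special character) → '%'
  1010000 = 80  (range 65-90: uppercase, 80 - 65 = 15) → 'P'
  101011 = 43  (special character) → '+'
= '%P+'


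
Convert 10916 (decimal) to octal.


Divide by 8 repeatedly:
10916 ÷ 8 = 1364 remainder 4
1364 ÷ 8 = 170 remainder 4
170 ÷ 8 = 21 remainder 2
21 ÷ 8 = 2 remainder 5
2 ÷ 8 = 0 remainder 2
Reading remainders bottom-up:
= 0o25244


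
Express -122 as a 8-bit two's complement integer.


Original: 01111010
Step 1 - Invert all bits: 10000101
Step 2 - Add 1: 10000101 + 1
= 10000110 (represents -122)


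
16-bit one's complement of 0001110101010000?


Original: 0001110101010000
Invert all bits:
  bit 0: 0 → 1
  bit 1: 0 → 1
  bit 2: 0 → 1
  bit 3: 1 → 0
  bit 4: 1 → 0
  bit 5: 1 → 0
  bit 6: 0 → 1
  bit 7: 1 → 0
  bit 8: 0 → 1
  bit 9: 1 → 0
  bit 10: 0 → 1
  bit 11: 1 → 0
  bit 12: 0 → 1
  bit 13: 0 → 1
  bit 14: 0 → 1
  bit 15: 0 → 1
= 1110001010101111


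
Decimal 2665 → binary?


Divide by 2 repeatedly:
2665 ÷ 2 = 1332 remainder 1
1332 ÷ 2 = 666 remainder 0
666 ÷ 2 = 333 remainder 0
333 ÷ 2 = 166 remainder 1
166 ÷ 2 = 83 remainder 0
83 ÷ 2 = 41 remainder 1
41 ÷ 2 = 20 remainder 1
20 ÷ 2 = 10 remainder 0
10 ÷ 2 = 5 remainder 0
5 ÷ 2 = 2 remainder 1
2 ÷ 2 = 1 remainder 0
1 ÷ 2 = 0 remainder 1
Reading remainders bottom-up:
= 101001101001


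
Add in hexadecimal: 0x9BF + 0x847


Align and add column by column (LSB to MSB, each column mod 16 with carry):
  09BF
+ 0847
  ----
  col 0: F(15) + 7(7) + 0 (carry in) = 22 → 6(6), carry out 1
  col 1: B(11) + 4(4) + 1 (carry in) = 16 → 0(0), carry out 1
  col 2: 9(9) + 8(8) + 1 (carry in) = 18 → 2(2), carry out 1
  col 3: 0(0) + 0(0) + 1 (carry in) = 1 → 1(1), carry out 0
Reading digits MSB→LSB: 1206
Strip leading zeros: 1206
= 0x1206


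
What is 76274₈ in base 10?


Positional values:
Position 0: 4 × 8^0 = 4
Position 1: 7 × 8^1 = 56
Position 2: 2 × 8^2 = 128
Position 3: 6 × 8^3 = 3072
Position 4: 7 × 8^4 = 28672
Sum = 4 + 56 + 128 + 3072 + 28672
= 31932


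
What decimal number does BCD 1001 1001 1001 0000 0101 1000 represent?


Each 4-bit group → digit:
  1001 → 9
  1001 → 9
  1001 → 9
  0000 → 0
  0101 → 5
  1000 → 8
= 999058


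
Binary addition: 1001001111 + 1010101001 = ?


Align and add column by column (LSB to MSB, carry propagating):
  01001001111
+ 01010101001
  -----------
  col 0: 1 + 1 + 0 (carry in) = 2 → bit 0, carry out 1
  col 1: 1 + 0 + 1 (carry in) = 2 → bit 0, carry out 1
  col 2: 1 + 0 + 1 (carry in) = 2 → bit 0, carry out 1
  col 3: 1 + 1 + 1 (carry in) = 3 → bit 1, carry out 1
  col 4: 0 + 0 + 1 (carry in) = 1 → bit 1, carry out 0
  col 5: 0 + 1 + 0 (carry in) = 1 → bit 1, carry out 0
  col 6: 1 + 0 + 0 (carry in) = 1 → bit 1, carry out 0
  col 7: 0 + 1 + 0 (carry in) = 1 → bit 1, carry out 0
  col 8: 0 + 0 + 0 (carry in) = 0 → bit 0, carry out 0
  col 9: 1 + 1 + 0 (carry in) = 2 → bit 0, carry out 1
  col 10: 0 + 0 + 1 (carry in) = 1 → bit 1, carry out 0
Reading bits MSB→LSB: 10011111000
Strip leading zeros: 10011111000
= 10011111000


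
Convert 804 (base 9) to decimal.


Positional values (base 9):
  4 × 9^0 = 4 × 1 = 4
  0 × 9^1 = 0 × 9 = 0
  8 × 9^2 = 8 × 81 = 648
Sum = 4 + 0 + 648
= 652


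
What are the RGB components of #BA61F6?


Hex: #BA61F6
R = BA₁₆ = 186
G = 61₁₆ = 97
B = F6₁₆ = 246
= RGB(186, 97, 246)


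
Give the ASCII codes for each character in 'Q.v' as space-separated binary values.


String: 'Q.v'  (3 characters)
Per-character ASCII lookup:
  'Q': uppercase starts at 65: 'Q' = 65 + 16 = 81 → 1010001
  '.': special character: '.' = 46 → 101110
  'v': lowercase starts at 97: 'v' = 97 + 21 = 118 → 1110110
= 1010001 101110 1110110


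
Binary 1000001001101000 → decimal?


Positional values:
Bit 3: 1 × 2^3 = 8
Bit 5: 1 × 2^5 = 32
Bit 6: 1 × 2^6 = 64
Bit 9: 1 × 2^9 = 512
Bit 15: 1 × 2^15 = 32768
Sum = 8 + 32 + 64 + 512 + 32768
= 33384


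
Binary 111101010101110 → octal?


Group into 3-bit groups: 111101010101110
  111 = 7
  101 = 5
  010 = 2
  101 = 5
  110 = 6
= 0o75256


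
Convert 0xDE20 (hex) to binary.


Each hex digit → 4 binary bits:
  D = 1101
  E = 1110
  2 = 0010
  0 = 0000
Concatenate: 1101 1110 0010 0000
= 1101111000100000


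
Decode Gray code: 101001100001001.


Gray code: 101001100001001
MSB stays the same: 1
Each subsequent bit = prev_binary XOR current_gray:
  B[1] = 1 XOR 0 = 1
  B[2] = 1 XOR 1 = 0
  B[3] = 0 XOR 0 = 0
  B[4] = 0 XOR 0 = 0
  B[5] = 0 XOR 1 = 1
  B[6] = 1 XOR 1 = 0
  B[7] = 0 XOR 0 = 0
  B[8] = 0 XOR 0 = 0
  B[9] = 0 XOR 0 = 0
  B[10] = 0 XOR 0 = 0
  B[11] = 0 XOR 1 = 1
  B[12] = 1 XOR 0 = 1
  B[13] = 1 XOR 0 = 1
  B[14] = 1 XOR 1 = 0
= 110001000001110 (25102 decimal)


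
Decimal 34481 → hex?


Divide by 16 repeatedly:
34481 ÷ 16 = 2155 remainder 1 (1)
2155 ÷ 16 = 134 remainder 11 (B)
134 ÷ 16 = 8 remainder 6 (6)
8 ÷ 16 = 0 remainder 8 (8)
Reading remainders bottom-up:
= 0x86B1


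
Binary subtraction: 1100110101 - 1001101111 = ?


Align and subtract column by column (LSB to MSB, borrowing when needed):
  1100110101
- 1001101111
  ----------
  col 0: (1 - 0 borrow-in) - 1 → 1 - 1 = 0, borrow out 0
  col 1: (0 - 0 borrow-in) - 1 → borrow from next column: (0+2) - 1 = 1, borrow out 1
  col 2: (1 - 1 borrow-in) - 1 → borrow from next column: (0+2) - 1 = 1, borrow out 1
  col 3: (0 - 1 borrow-in) - 1 → borrow from next column: (-1+2) - 1 = 0, borrow out 1
  col 4: (1 - 1 borrow-in) - 0 → 0 - 0 = 0, borrow out 0
  col 5: (1 - 0 borrow-in) - 1 → 1 - 1 = 0, borrow out 0
  col 6: (0 - 0 borrow-in) - 1 → borrow from next column: (0+2) - 1 = 1, borrow out 1
  col 7: (0 - 1 borrow-in) - 0 → borrow from next column: (-1+2) - 0 = 1, borrow out 1
  col 8: (1 - 1 borrow-in) - 0 → 0 - 0 = 0, borrow out 0
  col 9: (1 - 0 borrow-in) - 1 → 1 - 1 = 0, borrow out 0
Reading bits MSB→LSB: 0011000110
Strip leading zeros: 11000110
= 11000110


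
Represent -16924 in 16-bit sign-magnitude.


Sign bit: 1 (negative)
Magnitude: 16924 = 100001000011100
= 1100001000011100


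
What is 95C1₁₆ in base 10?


Positional values:
Position 0: 1 × 16^0 = 1 × 1 = 1
Position 1: C × 16^1 = 12 × 16 = 192
Position 2: 5 × 16^2 = 5 × 256 = 1280
Position 3: 9 × 16^3 = 9 × 4096 = 36864
Sum = 1 + 192 + 1280 + 36864
= 38337


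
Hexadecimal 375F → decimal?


Positional values:
Position 0: F × 16^0 = 15 × 1 = 15
Position 1: 5 × 16^1 = 5 × 16 = 80
Position 2: 7 × 16^2 = 7 × 256 = 1792
Position 3: 3 × 16^3 = 3 × 4096 = 12288
Sum = 15 + 80 + 1792 + 12288
= 14175


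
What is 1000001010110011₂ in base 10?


Positional values:
Bit 0: 1 × 2^0 = 1
Bit 1: 1 × 2^1 = 2
Bit 4: 1 × 2^4 = 16
Bit 5: 1 × 2^5 = 32
Bit 7: 1 × 2^7 = 128
Bit 9: 1 × 2^9 = 512
Bit 15: 1 × 2^15 = 32768
Sum = 1 + 2 + 16 + 32 + 128 + 512 + 32768
= 33459


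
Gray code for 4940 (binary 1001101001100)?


Binary: 1001101001100
Gray code: G = B XOR (B >> 1)
B >> 1 = 0100110100110
1001101001100 XOR 0100110100110:
  1 XOR 0 = 1
  0 XOR 1 = 1
  0 XOR 0 = 0
  1 XOR 0 = 1
  1 XOR 1 = 0
  0 XOR 1 = 1
  1 XOR 0 = 1
  0 XOR 1 = 1
  0 XOR 0 = 0
  1 XOR 0 = 1
  1 XOR 1 = 0
  0 XOR 1 = 1
  0 XOR 0 = 0
= 1101011101010


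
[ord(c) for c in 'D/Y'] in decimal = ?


String: 'D/Y'  (3 characters)
Per-character ASCII lookup:
  'D': uppercase starts at 65: 'D' = 65 + 3 = 68
  '/': special character: '/' = 47
  'Y': uppercase starts at 65: 'Y' = 65 + 24 = 89
= 68 47 89


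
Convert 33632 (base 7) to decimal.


Positional values (base 7):
  2 × 7^0 = 2 × 1 = 2
  3 × 7^1 = 3 × 7 = 21
  6 × 7^2 = 6 × 49 = 294
  3 × 7^3 = 3 × 343 = 1029
  3 × 7^4 = 3 × 2401 = 7203
Sum = 2 + 21 + 294 + 1029 + 7203
= 8549


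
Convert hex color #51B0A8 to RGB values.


Hex: #51B0A8
R = 51₁₆ = 81
G = B0₁₆ = 176
B = A8₁₆ = 168
= RGB(81, 176, 168)


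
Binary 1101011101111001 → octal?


Group into 3-bit groups: 001101011101111001
  001 = 1
  101 = 5
  011 = 3
  101 = 5
  111 = 7
  001 = 1
= 0o153571


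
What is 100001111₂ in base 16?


Group into 4-bit nibbles: 000100001111
  0001 = 1
  0000 = 0
  1111 = F
= 0x10F


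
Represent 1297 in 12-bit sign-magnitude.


Sign bit: 0 (positive)
Magnitude: 1297 = 10100010001
= 010100010001


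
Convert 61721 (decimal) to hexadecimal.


Divide by 16 repeatedly:
61721 ÷ 16 = 3857 remainder 9 (9)
3857 ÷ 16 = 241 remainder 1 (1)
241 ÷ 16 = 15 remainder 1 (1)
15 ÷ 16 = 0 remainder 15 (F)
Reading remainders bottom-up:
= 0xF119


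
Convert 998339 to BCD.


Each digit → 4-bit binary:
  9 → 1001
  9 → 1001
  8 → 1000
  3 → 0011
  3 → 0011
  9 → 1001
= 1001 1001 1000 0011 0011 1001


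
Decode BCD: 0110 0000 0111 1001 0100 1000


Each 4-bit group → digit:
  0110 → 6
  0000 → 0
  0111 → 7
  1001 → 9
  0100 → 4
  1000 → 8
= 607948


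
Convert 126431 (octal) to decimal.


Positional values:
Position 0: 1 × 8^0 = 1
Position 1: 3 × 8^1 = 24
Position 2: 4 × 8^2 = 256
Position 3: 6 × 8^3 = 3072
Position 4: 2 × 8^4 = 8192
Position 5: 1 × 8^5 = 32768
Sum = 1 + 24 + 256 + 3072 + 8192 + 32768
= 44313


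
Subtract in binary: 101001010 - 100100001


Align and subtract column by column (LSB to MSB, borrowing when needed):
  101001010
- 100100001
  ---------
  col 0: (0 - 0 borrow-in) - 1 → borrow from next column: (0+2) - 1 = 1, borrow out 1
  col 1: (1 - 1 borrow-in) - 0 → 0 - 0 = 0, borrow out 0
  col 2: (0 - 0 borrow-in) - 0 → 0 - 0 = 0, borrow out 0
  col 3: (1 - 0 borrow-in) - 0 → 1 - 0 = 1, borrow out 0
  col 4: (0 - 0 borrow-in) - 0 → 0 - 0 = 0, borrow out 0
  col 5: (0 - 0 borrow-in) - 1 → borrow from next column: (0+2) - 1 = 1, borrow out 1
  col 6: (1 - 1 borrow-in) - 0 → 0 - 0 = 0, borrow out 0
  col 7: (0 - 0 borrow-in) - 0 → 0 - 0 = 0, borrow out 0
  col 8: (1 - 0 borrow-in) - 1 → 1 - 1 = 0, borrow out 0
Reading bits MSB→LSB: 000101001
Strip leading zeros: 101001
= 101001


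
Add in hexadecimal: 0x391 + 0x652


Align and add column by column (LSB to MSB, each column mod 16 with carry):
  0391
+ 0652
  ----
  col 0: 1(1) + 2(2) + 0 (carry in) = 3 → 3(3), carry out 0
  col 1: 9(9) + 5(5) + 0 (carry in) = 14 → E(14), carry out 0
  col 2: 3(3) + 6(6) + 0 (carry in) = 9 → 9(9), carry out 0
  col 3: 0(0) + 0(0) + 0 (carry in) = 0 → 0(0), carry out 0
Reading digits MSB→LSB: 09E3
Strip leading zeros: 9E3
= 0x9E3


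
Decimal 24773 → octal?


Divide by 8 repeatedly:
24773 ÷ 8 = 3096 remainder 5
3096 ÷ 8 = 387 remainder 0
387 ÷ 8 = 48 remainder 3
48 ÷ 8 = 6 remainder 0
6 ÷ 8 = 0 remainder 6
Reading remainders bottom-up:
= 0o60305


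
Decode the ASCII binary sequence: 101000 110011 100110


Codes (binary): 101000 110011 100110
Per-code ASCII lookup:
  101000 = 40  (special character) → '('
  110011 = 51  (range 48-57: digits, 51 - 48 = 3) → '3'
  100110 = 38  (special character) → '&'
= '(3&'


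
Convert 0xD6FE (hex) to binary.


Each hex digit → 4 binary bits:
  D = 1101
  6 = 0110
  F = 1111
  E = 1110
Concatenate: 1101 0110 1111 1110
= 1101011011111110
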